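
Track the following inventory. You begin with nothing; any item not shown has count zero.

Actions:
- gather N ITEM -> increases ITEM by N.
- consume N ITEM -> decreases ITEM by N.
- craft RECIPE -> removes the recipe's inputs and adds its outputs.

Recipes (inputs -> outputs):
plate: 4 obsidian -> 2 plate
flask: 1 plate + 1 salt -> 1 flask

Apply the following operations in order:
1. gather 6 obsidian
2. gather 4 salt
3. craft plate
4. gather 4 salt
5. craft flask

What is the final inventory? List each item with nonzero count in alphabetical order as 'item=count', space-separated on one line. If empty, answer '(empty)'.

Answer: flask=1 obsidian=2 plate=1 salt=7

Derivation:
After 1 (gather 6 obsidian): obsidian=6
After 2 (gather 4 salt): obsidian=6 salt=4
After 3 (craft plate): obsidian=2 plate=2 salt=4
After 4 (gather 4 salt): obsidian=2 plate=2 salt=8
After 5 (craft flask): flask=1 obsidian=2 plate=1 salt=7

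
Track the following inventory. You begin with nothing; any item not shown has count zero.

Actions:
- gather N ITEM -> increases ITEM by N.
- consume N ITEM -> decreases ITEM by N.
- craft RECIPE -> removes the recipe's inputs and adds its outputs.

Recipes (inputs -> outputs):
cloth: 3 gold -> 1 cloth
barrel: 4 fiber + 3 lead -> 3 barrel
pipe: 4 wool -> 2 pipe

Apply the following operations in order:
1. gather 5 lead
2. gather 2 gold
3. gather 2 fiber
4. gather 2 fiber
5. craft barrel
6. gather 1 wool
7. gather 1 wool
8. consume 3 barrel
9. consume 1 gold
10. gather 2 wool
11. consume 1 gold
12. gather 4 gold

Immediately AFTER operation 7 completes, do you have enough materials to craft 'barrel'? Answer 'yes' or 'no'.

Answer: no

Derivation:
After 1 (gather 5 lead): lead=5
After 2 (gather 2 gold): gold=2 lead=5
After 3 (gather 2 fiber): fiber=2 gold=2 lead=5
After 4 (gather 2 fiber): fiber=4 gold=2 lead=5
After 5 (craft barrel): barrel=3 gold=2 lead=2
After 6 (gather 1 wool): barrel=3 gold=2 lead=2 wool=1
After 7 (gather 1 wool): barrel=3 gold=2 lead=2 wool=2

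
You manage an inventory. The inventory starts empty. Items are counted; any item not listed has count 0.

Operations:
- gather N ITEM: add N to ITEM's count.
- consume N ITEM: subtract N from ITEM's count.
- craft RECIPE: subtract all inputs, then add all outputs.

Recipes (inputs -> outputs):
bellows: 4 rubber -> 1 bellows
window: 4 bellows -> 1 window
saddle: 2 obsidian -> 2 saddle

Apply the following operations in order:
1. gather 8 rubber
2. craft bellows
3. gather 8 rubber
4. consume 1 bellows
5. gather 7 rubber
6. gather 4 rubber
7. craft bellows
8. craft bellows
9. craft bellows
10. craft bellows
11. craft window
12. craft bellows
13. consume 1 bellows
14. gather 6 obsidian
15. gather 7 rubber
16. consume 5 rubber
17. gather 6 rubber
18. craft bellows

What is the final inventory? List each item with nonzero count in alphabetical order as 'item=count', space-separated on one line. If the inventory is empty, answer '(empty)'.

After 1 (gather 8 rubber): rubber=8
After 2 (craft bellows): bellows=1 rubber=4
After 3 (gather 8 rubber): bellows=1 rubber=12
After 4 (consume 1 bellows): rubber=12
After 5 (gather 7 rubber): rubber=19
After 6 (gather 4 rubber): rubber=23
After 7 (craft bellows): bellows=1 rubber=19
After 8 (craft bellows): bellows=2 rubber=15
After 9 (craft bellows): bellows=3 rubber=11
After 10 (craft bellows): bellows=4 rubber=7
After 11 (craft window): rubber=7 window=1
After 12 (craft bellows): bellows=1 rubber=3 window=1
After 13 (consume 1 bellows): rubber=3 window=1
After 14 (gather 6 obsidian): obsidian=6 rubber=3 window=1
After 15 (gather 7 rubber): obsidian=6 rubber=10 window=1
After 16 (consume 5 rubber): obsidian=6 rubber=5 window=1
After 17 (gather 6 rubber): obsidian=6 rubber=11 window=1
After 18 (craft bellows): bellows=1 obsidian=6 rubber=7 window=1

Answer: bellows=1 obsidian=6 rubber=7 window=1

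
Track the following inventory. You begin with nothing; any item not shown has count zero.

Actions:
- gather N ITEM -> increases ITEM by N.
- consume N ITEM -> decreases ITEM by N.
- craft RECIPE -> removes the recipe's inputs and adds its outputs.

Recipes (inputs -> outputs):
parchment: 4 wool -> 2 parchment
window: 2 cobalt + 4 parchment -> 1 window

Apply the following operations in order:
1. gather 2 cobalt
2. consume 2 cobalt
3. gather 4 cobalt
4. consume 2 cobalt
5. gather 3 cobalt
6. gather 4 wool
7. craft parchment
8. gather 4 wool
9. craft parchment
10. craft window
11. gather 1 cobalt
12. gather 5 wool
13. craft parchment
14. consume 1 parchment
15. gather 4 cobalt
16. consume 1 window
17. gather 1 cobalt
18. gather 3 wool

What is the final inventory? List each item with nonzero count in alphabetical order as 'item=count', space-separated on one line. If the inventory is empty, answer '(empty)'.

After 1 (gather 2 cobalt): cobalt=2
After 2 (consume 2 cobalt): (empty)
After 3 (gather 4 cobalt): cobalt=4
After 4 (consume 2 cobalt): cobalt=2
After 5 (gather 3 cobalt): cobalt=5
After 6 (gather 4 wool): cobalt=5 wool=4
After 7 (craft parchment): cobalt=5 parchment=2
After 8 (gather 4 wool): cobalt=5 parchment=2 wool=4
After 9 (craft parchment): cobalt=5 parchment=4
After 10 (craft window): cobalt=3 window=1
After 11 (gather 1 cobalt): cobalt=4 window=1
After 12 (gather 5 wool): cobalt=4 window=1 wool=5
After 13 (craft parchment): cobalt=4 parchment=2 window=1 wool=1
After 14 (consume 1 parchment): cobalt=4 parchment=1 window=1 wool=1
After 15 (gather 4 cobalt): cobalt=8 parchment=1 window=1 wool=1
After 16 (consume 1 window): cobalt=8 parchment=1 wool=1
After 17 (gather 1 cobalt): cobalt=9 parchment=1 wool=1
After 18 (gather 3 wool): cobalt=9 parchment=1 wool=4

Answer: cobalt=9 parchment=1 wool=4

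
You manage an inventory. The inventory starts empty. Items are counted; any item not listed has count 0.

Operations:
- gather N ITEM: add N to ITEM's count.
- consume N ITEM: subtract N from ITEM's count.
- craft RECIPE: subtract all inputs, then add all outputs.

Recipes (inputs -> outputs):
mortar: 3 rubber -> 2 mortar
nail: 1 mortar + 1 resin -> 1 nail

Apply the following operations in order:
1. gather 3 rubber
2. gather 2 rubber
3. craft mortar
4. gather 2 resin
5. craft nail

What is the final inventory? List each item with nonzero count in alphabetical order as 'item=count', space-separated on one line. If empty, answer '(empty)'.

After 1 (gather 3 rubber): rubber=3
After 2 (gather 2 rubber): rubber=5
After 3 (craft mortar): mortar=2 rubber=2
After 4 (gather 2 resin): mortar=2 resin=2 rubber=2
After 5 (craft nail): mortar=1 nail=1 resin=1 rubber=2

Answer: mortar=1 nail=1 resin=1 rubber=2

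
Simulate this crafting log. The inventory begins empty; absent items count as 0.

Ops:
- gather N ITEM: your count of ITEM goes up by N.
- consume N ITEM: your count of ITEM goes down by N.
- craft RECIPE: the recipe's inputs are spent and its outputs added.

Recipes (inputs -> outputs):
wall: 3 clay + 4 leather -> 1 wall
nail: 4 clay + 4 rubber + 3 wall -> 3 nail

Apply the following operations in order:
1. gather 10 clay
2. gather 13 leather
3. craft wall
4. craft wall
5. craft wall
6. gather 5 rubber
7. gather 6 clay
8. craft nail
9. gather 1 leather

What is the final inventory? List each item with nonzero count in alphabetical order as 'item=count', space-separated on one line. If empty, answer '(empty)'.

Answer: clay=3 leather=2 nail=3 rubber=1

Derivation:
After 1 (gather 10 clay): clay=10
After 2 (gather 13 leather): clay=10 leather=13
After 3 (craft wall): clay=7 leather=9 wall=1
After 4 (craft wall): clay=4 leather=5 wall=2
After 5 (craft wall): clay=1 leather=1 wall=3
After 6 (gather 5 rubber): clay=1 leather=1 rubber=5 wall=3
After 7 (gather 6 clay): clay=7 leather=1 rubber=5 wall=3
After 8 (craft nail): clay=3 leather=1 nail=3 rubber=1
After 9 (gather 1 leather): clay=3 leather=2 nail=3 rubber=1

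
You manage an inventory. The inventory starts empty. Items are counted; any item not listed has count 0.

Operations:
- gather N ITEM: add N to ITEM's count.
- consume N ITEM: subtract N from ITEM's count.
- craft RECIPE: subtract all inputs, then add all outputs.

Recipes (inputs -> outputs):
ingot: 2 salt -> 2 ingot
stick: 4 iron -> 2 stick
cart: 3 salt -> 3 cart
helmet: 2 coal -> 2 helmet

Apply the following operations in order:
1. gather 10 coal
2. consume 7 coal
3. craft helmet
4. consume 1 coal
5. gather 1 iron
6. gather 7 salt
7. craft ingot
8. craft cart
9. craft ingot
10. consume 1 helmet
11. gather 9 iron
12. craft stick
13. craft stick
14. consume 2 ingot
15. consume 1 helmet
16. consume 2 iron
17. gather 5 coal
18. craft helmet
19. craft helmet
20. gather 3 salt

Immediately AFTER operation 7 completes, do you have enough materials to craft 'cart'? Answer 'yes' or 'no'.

After 1 (gather 10 coal): coal=10
After 2 (consume 7 coal): coal=3
After 3 (craft helmet): coal=1 helmet=2
After 4 (consume 1 coal): helmet=2
After 5 (gather 1 iron): helmet=2 iron=1
After 6 (gather 7 salt): helmet=2 iron=1 salt=7
After 7 (craft ingot): helmet=2 ingot=2 iron=1 salt=5

Answer: yes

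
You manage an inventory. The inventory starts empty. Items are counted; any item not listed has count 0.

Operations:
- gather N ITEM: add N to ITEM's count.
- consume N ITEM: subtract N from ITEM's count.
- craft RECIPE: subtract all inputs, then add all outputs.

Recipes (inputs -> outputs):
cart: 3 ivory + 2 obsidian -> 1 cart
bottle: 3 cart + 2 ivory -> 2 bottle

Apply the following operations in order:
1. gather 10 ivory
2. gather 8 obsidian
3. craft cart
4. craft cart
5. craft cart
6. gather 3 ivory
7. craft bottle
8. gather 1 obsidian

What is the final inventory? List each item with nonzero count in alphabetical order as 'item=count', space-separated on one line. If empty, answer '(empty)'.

After 1 (gather 10 ivory): ivory=10
After 2 (gather 8 obsidian): ivory=10 obsidian=8
After 3 (craft cart): cart=1 ivory=7 obsidian=6
After 4 (craft cart): cart=2 ivory=4 obsidian=4
After 5 (craft cart): cart=3 ivory=1 obsidian=2
After 6 (gather 3 ivory): cart=3 ivory=4 obsidian=2
After 7 (craft bottle): bottle=2 ivory=2 obsidian=2
After 8 (gather 1 obsidian): bottle=2 ivory=2 obsidian=3

Answer: bottle=2 ivory=2 obsidian=3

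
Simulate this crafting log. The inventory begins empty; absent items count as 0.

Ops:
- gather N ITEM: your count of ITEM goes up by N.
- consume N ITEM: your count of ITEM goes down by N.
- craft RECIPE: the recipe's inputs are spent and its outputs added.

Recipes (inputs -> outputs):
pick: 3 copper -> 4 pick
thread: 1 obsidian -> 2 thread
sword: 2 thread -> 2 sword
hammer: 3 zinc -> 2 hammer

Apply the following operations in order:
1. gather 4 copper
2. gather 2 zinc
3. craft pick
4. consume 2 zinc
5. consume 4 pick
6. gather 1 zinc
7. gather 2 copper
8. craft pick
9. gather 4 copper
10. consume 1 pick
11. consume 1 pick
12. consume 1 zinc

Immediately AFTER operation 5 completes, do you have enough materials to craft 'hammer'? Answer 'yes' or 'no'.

After 1 (gather 4 copper): copper=4
After 2 (gather 2 zinc): copper=4 zinc=2
After 3 (craft pick): copper=1 pick=4 zinc=2
After 4 (consume 2 zinc): copper=1 pick=4
After 5 (consume 4 pick): copper=1

Answer: no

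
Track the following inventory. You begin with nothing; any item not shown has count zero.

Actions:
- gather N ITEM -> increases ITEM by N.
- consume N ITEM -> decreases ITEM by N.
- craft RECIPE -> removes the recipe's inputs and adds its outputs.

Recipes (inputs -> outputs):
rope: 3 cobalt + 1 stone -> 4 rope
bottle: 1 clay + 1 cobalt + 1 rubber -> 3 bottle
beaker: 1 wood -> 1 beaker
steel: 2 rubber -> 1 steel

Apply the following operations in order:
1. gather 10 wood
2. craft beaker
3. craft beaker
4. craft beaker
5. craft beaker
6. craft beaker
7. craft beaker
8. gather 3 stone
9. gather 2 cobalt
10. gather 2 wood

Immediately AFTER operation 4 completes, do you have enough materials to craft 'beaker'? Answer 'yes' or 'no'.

Answer: yes

Derivation:
After 1 (gather 10 wood): wood=10
After 2 (craft beaker): beaker=1 wood=9
After 3 (craft beaker): beaker=2 wood=8
After 4 (craft beaker): beaker=3 wood=7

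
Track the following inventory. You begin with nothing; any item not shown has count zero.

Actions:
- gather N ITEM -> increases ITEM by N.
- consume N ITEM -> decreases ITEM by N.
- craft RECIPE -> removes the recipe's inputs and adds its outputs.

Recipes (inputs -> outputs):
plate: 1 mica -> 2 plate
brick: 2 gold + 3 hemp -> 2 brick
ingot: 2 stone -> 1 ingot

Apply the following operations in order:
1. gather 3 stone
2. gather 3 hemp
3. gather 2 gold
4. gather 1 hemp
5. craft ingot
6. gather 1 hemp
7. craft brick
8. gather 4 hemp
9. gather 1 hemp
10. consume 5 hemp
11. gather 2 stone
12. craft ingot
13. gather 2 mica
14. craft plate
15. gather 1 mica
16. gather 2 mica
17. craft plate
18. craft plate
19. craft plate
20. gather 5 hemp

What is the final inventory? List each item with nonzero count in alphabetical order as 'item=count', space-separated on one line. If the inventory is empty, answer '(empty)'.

After 1 (gather 3 stone): stone=3
After 2 (gather 3 hemp): hemp=3 stone=3
After 3 (gather 2 gold): gold=2 hemp=3 stone=3
After 4 (gather 1 hemp): gold=2 hemp=4 stone=3
After 5 (craft ingot): gold=2 hemp=4 ingot=1 stone=1
After 6 (gather 1 hemp): gold=2 hemp=5 ingot=1 stone=1
After 7 (craft brick): brick=2 hemp=2 ingot=1 stone=1
After 8 (gather 4 hemp): brick=2 hemp=6 ingot=1 stone=1
After 9 (gather 1 hemp): brick=2 hemp=7 ingot=1 stone=1
After 10 (consume 5 hemp): brick=2 hemp=2 ingot=1 stone=1
After 11 (gather 2 stone): brick=2 hemp=2 ingot=1 stone=3
After 12 (craft ingot): brick=2 hemp=2 ingot=2 stone=1
After 13 (gather 2 mica): brick=2 hemp=2 ingot=2 mica=2 stone=1
After 14 (craft plate): brick=2 hemp=2 ingot=2 mica=1 plate=2 stone=1
After 15 (gather 1 mica): brick=2 hemp=2 ingot=2 mica=2 plate=2 stone=1
After 16 (gather 2 mica): brick=2 hemp=2 ingot=2 mica=4 plate=2 stone=1
After 17 (craft plate): brick=2 hemp=2 ingot=2 mica=3 plate=4 stone=1
After 18 (craft plate): brick=2 hemp=2 ingot=2 mica=2 plate=6 stone=1
After 19 (craft plate): brick=2 hemp=2 ingot=2 mica=1 plate=8 stone=1
After 20 (gather 5 hemp): brick=2 hemp=7 ingot=2 mica=1 plate=8 stone=1

Answer: brick=2 hemp=7 ingot=2 mica=1 plate=8 stone=1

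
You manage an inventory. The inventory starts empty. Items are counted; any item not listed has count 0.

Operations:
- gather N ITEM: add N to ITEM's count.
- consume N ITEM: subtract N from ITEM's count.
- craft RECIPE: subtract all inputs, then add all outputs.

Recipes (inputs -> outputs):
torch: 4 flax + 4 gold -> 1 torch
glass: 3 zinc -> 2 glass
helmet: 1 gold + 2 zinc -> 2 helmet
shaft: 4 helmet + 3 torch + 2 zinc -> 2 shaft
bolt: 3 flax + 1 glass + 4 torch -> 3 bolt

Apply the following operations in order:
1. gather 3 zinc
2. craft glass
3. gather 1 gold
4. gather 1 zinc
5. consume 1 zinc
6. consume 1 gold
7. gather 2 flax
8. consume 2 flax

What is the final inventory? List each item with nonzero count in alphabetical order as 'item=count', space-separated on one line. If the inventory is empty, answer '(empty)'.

Answer: glass=2

Derivation:
After 1 (gather 3 zinc): zinc=3
After 2 (craft glass): glass=2
After 3 (gather 1 gold): glass=2 gold=1
After 4 (gather 1 zinc): glass=2 gold=1 zinc=1
After 5 (consume 1 zinc): glass=2 gold=1
After 6 (consume 1 gold): glass=2
After 7 (gather 2 flax): flax=2 glass=2
After 8 (consume 2 flax): glass=2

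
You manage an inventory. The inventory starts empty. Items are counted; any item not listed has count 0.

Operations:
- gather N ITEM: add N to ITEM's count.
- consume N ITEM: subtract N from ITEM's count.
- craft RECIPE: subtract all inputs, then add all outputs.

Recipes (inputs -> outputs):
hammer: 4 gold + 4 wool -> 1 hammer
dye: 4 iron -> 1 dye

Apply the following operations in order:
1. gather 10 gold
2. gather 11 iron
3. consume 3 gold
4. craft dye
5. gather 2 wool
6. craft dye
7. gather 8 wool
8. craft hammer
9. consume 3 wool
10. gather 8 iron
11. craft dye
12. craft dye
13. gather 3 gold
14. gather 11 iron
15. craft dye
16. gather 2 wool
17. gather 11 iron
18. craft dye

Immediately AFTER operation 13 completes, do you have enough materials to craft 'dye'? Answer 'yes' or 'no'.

Answer: no

Derivation:
After 1 (gather 10 gold): gold=10
After 2 (gather 11 iron): gold=10 iron=11
After 3 (consume 3 gold): gold=7 iron=11
After 4 (craft dye): dye=1 gold=7 iron=7
After 5 (gather 2 wool): dye=1 gold=7 iron=7 wool=2
After 6 (craft dye): dye=2 gold=7 iron=3 wool=2
After 7 (gather 8 wool): dye=2 gold=7 iron=3 wool=10
After 8 (craft hammer): dye=2 gold=3 hammer=1 iron=3 wool=6
After 9 (consume 3 wool): dye=2 gold=3 hammer=1 iron=3 wool=3
After 10 (gather 8 iron): dye=2 gold=3 hammer=1 iron=11 wool=3
After 11 (craft dye): dye=3 gold=3 hammer=1 iron=7 wool=3
After 12 (craft dye): dye=4 gold=3 hammer=1 iron=3 wool=3
After 13 (gather 3 gold): dye=4 gold=6 hammer=1 iron=3 wool=3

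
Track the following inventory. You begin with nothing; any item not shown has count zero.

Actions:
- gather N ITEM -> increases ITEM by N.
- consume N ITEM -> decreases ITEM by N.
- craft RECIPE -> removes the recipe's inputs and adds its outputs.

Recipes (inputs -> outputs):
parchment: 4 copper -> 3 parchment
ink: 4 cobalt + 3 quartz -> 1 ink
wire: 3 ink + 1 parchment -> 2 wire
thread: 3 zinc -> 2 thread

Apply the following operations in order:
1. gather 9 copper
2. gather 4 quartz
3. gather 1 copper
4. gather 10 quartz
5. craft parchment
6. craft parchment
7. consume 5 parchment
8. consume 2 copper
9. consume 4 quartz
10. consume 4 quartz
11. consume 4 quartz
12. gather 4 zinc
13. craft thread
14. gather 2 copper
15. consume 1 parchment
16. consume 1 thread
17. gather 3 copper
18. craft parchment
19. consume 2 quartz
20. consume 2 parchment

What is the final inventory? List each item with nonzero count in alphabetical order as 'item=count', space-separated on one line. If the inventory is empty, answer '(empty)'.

After 1 (gather 9 copper): copper=9
After 2 (gather 4 quartz): copper=9 quartz=4
After 3 (gather 1 copper): copper=10 quartz=4
After 4 (gather 10 quartz): copper=10 quartz=14
After 5 (craft parchment): copper=6 parchment=3 quartz=14
After 6 (craft parchment): copper=2 parchment=6 quartz=14
After 7 (consume 5 parchment): copper=2 parchment=1 quartz=14
After 8 (consume 2 copper): parchment=1 quartz=14
After 9 (consume 4 quartz): parchment=1 quartz=10
After 10 (consume 4 quartz): parchment=1 quartz=6
After 11 (consume 4 quartz): parchment=1 quartz=2
After 12 (gather 4 zinc): parchment=1 quartz=2 zinc=4
After 13 (craft thread): parchment=1 quartz=2 thread=2 zinc=1
After 14 (gather 2 copper): copper=2 parchment=1 quartz=2 thread=2 zinc=1
After 15 (consume 1 parchment): copper=2 quartz=2 thread=2 zinc=1
After 16 (consume 1 thread): copper=2 quartz=2 thread=1 zinc=1
After 17 (gather 3 copper): copper=5 quartz=2 thread=1 zinc=1
After 18 (craft parchment): copper=1 parchment=3 quartz=2 thread=1 zinc=1
After 19 (consume 2 quartz): copper=1 parchment=3 thread=1 zinc=1
After 20 (consume 2 parchment): copper=1 parchment=1 thread=1 zinc=1

Answer: copper=1 parchment=1 thread=1 zinc=1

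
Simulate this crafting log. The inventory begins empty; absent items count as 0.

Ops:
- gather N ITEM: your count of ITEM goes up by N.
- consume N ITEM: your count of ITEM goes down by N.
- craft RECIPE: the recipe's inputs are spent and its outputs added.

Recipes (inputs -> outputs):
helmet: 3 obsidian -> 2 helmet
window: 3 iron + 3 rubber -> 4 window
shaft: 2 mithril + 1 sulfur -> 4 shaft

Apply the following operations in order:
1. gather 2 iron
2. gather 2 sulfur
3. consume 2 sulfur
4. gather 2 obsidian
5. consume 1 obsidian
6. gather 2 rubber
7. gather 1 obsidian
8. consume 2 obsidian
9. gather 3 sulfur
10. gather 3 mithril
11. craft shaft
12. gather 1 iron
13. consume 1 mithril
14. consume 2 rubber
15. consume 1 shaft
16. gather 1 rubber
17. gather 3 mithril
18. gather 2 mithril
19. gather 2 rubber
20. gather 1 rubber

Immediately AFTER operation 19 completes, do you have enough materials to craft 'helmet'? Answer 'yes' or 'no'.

Answer: no

Derivation:
After 1 (gather 2 iron): iron=2
After 2 (gather 2 sulfur): iron=2 sulfur=2
After 3 (consume 2 sulfur): iron=2
After 4 (gather 2 obsidian): iron=2 obsidian=2
After 5 (consume 1 obsidian): iron=2 obsidian=1
After 6 (gather 2 rubber): iron=2 obsidian=1 rubber=2
After 7 (gather 1 obsidian): iron=2 obsidian=2 rubber=2
After 8 (consume 2 obsidian): iron=2 rubber=2
After 9 (gather 3 sulfur): iron=2 rubber=2 sulfur=3
After 10 (gather 3 mithril): iron=2 mithril=3 rubber=2 sulfur=3
After 11 (craft shaft): iron=2 mithril=1 rubber=2 shaft=4 sulfur=2
After 12 (gather 1 iron): iron=3 mithril=1 rubber=2 shaft=4 sulfur=2
After 13 (consume 1 mithril): iron=3 rubber=2 shaft=4 sulfur=2
After 14 (consume 2 rubber): iron=3 shaft=4 sulfur=2
After 15 (consume 1 shaft): iron=3 shaft=3 sulfur=2
After 16 (gather 1 rubber): iron=3 rubber=1 shaft=3 sulfur=2
After 17 (gather 3 mithril): iron=3 mithril=3 rubber=1 shaft=3 sulfur=2
After 18 (gather 2 mithril): iron=3 mithril=5 rubber=1 shaft=3 sulfur=2
After 19 (gather 2 rubber): iron=3 mithril=5 rubber=3 shaft=3 sulfur=2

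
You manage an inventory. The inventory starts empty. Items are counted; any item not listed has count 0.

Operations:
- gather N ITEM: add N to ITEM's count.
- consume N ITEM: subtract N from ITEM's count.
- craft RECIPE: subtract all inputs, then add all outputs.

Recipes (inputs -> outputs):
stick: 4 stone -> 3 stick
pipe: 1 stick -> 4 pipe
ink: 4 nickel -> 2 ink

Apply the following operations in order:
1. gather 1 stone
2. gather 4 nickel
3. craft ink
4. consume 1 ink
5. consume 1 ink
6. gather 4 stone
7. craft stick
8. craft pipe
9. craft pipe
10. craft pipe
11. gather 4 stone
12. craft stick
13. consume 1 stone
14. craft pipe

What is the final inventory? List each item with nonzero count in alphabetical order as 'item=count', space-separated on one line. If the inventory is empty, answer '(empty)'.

After 1 (gather 1 stone): stone=1
After 2 (gather 4 nickel): nickel=4 stone=1
After 3 (craft ink): ink=2 stone=1
After 4 (consume 1 ink): ink=1 stone=1
After 5 (consume 1 ink): stone=1
After 6 (gather 4 stone): stone=5
After 7 (craft stick): stick=3 stone=1
After 8 (craft pipe): pipe=4 stick=2 stone=1
After 9 (craft pipe): pipe=8 stick=1 stone=1
After 10 (craft pipe): pipe=12 stone=1
After 11 (gather 4 stone): pipe=12 stone=5
After 12 (craft stick): pipe=12 stick=3 stone=1
After 13 (consume 1 stone): pipe=12 stick=3
After 14 (craft pipe): pipe=16 stick=2

Answer: pipe=16 stick=2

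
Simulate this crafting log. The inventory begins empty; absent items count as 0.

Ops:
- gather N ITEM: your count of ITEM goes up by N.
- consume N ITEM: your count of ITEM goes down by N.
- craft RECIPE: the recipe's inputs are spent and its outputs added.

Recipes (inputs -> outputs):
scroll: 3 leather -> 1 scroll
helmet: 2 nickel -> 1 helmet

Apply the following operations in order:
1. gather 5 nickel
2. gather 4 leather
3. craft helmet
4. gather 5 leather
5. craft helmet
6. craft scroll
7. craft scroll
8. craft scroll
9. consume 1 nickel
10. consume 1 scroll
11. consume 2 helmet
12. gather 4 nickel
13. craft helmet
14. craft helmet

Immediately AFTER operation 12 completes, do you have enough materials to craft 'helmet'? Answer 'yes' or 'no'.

Answer: yes

Derivation:
After 1 (gather 5 nickel): nickel=5
After 2 (gather 4 leather): leather=4 nickel=5
After 3 (craft helmet): helmet=1 leather=4 nickel=3
After 4 (gather 5 leather): helmet=1 leather=9 nickel=3
After 5 (craft helmet): helmet=2 leather=9 nickel=1
After 6 (craft scroll): helmet=2 leather=6 nickel=1 scroll=1
After 7 (craft scroll): helmet=2 leather=3 nickel=1 scroll=2
After 8 (craft scroll): helmet=2 nickel=1 scroll=3
After 9 (consume 1 nickel): helmet=2 scroll=3
After 10 (consume 1 scroll): helmet=2 scroll=2
After 11 (consume 2 helmet): scroll=2
After 12 (gather 4 nickel): nickel=4 scroll=2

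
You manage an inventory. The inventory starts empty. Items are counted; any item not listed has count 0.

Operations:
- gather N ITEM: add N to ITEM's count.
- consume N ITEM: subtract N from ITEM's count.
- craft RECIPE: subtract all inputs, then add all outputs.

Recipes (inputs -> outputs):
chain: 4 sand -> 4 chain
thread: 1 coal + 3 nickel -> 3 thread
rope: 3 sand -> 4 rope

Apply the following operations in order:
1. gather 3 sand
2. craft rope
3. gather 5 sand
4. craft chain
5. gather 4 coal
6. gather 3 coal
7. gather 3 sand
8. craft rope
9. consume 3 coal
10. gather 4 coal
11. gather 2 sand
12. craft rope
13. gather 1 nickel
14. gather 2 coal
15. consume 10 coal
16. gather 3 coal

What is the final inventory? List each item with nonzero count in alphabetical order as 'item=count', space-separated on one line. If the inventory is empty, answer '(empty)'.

Answer: chain=4 coal=3 nickel=1 rope=12

Derivation:
After 1 (gather 3 sand): sand=3
After 2 (craft rope): rope=4
After 3 (gather 5 sand): rope=4 sand=5
After 4 (craft chain): chain=4 rope=4 sand=1
After 5 (gather 4 coal): chain=4 coal=4 rope=4 sand=1
After 6 (gather 3 coal): chain=4 coal=7 rope=4 sand=1
After 7 (gather 3 sand): chain=4 coal=7 rope=4 sand=4
After 8 (craft rope): chain=4 coal=7 rope=8 sand=1
After 9 (consume 3 coal): chain=4 coal=4 rope=8 sand=1
After 10 (gather 4 coal): chain=4 coal=8 rope=8 sand=1
After 11 (gather 2 sand): chain=4 coal=8 rope=8 sand=3
After 12 (craft rope): chain=4 coal=8 rope=12
After 13 (gather 1 nickel): chain=4 coal=8 nickel=1 rope=12
After 14 (gather 2 coal): chain=4 coal=10 nickel=1 rope=12
After 15 (consume 10 coal): chain=4 nickel=1 rope=12
After 16 (gather 3 coal): chain=4 coal=3 nickel=1 rope=12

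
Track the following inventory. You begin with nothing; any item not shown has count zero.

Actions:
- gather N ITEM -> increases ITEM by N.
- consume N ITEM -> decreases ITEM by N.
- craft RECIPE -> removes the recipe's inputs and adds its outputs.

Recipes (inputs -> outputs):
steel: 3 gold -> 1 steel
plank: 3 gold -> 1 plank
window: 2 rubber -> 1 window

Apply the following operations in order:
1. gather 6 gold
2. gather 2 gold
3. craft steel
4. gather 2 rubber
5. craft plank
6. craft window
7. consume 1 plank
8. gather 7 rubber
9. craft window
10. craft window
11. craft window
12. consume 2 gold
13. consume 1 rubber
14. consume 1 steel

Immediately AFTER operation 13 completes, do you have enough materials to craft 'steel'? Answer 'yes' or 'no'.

After 1 (gather 6 gold): gold=6
After 2 (gather 2 gold): gold=8
After 3 (craft steel): gold=5 steel=1
After 4 (gather 2 rubber): gold=5 rubber=2 steel=1
After 5 (craft plank): gold=2 plank=1 rubber=2 steel=1
After 6 (craft window): gold=2 plank=1 steel=1 window=1
After 7 (consume 1 plank): gold=2 steel=1 window=1
After 8 (gather 7 rubber): gold=2 rubber=7 steel=1 window=1
After 9 (craft window): gold=2 rubber=5 steel=1 window=2
After 10 (craft window): gold=2 rubber=3 steel=1 window=3
After 11 (craft window): gold=2 rubber=1 steel=1 window=4
After 12 (consume 2 gold): rubber=1 steel=1 window=4
After 13 (consume 1 rubber): steel=1 window=4

Answer: no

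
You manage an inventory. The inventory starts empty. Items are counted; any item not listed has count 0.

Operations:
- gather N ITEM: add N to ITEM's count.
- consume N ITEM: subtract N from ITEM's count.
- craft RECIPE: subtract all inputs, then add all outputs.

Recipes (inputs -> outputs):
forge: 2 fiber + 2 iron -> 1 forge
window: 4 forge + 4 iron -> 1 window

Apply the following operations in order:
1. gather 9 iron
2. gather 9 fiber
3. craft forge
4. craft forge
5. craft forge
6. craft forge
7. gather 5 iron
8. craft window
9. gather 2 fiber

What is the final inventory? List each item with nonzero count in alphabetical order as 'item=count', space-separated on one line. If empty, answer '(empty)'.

After 1 (gather 9 iron): iron=9
After 2 (gather 9 fiber): fiber=9 iron=9
After 3 (craft forge): fiber=7 forge=1 iron=7
After 4 (craft forge): fiber=5 forge=2 iron=5
After 5 (craft forge): fiber=3 forge=3 iron=3
After 6 (craft forge): fiber=1 forge=4 iron=1
After 7 (gather 5 iron): fiber=1 forge=4 iron=6
After 8 (craft window): fiber=1 iron=2 window=1
After 9 (gather 2 fiber): fiber=3 iron=2 window=1

Answer: fiber=3 iron=2 window=1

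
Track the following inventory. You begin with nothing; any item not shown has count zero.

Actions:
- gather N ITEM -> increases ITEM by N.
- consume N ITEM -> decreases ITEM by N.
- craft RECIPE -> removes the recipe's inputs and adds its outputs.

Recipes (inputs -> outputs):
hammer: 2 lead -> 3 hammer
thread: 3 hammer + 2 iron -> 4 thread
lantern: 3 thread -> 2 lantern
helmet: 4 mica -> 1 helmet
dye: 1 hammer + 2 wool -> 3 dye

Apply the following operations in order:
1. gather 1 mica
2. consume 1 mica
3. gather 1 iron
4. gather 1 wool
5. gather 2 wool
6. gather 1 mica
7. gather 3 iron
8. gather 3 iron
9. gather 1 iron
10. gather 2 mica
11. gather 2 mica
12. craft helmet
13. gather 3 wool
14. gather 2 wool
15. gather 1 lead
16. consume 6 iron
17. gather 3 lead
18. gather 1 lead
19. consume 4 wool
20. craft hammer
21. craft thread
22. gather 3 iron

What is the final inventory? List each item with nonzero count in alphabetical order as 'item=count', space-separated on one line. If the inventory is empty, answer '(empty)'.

Answer: helmet=1 iron=3 lead=3 mica=1 thread=4 wool=4

Derivation:
After 1 (gather 1 mica): mica=1
After 2 (consume 1 mica): (empty)
After 3 (gather 1 iron): iron=1
After 4 (gather 1 wool): iron=1 wool=1
After 5 (gather 2 wool): iron=1 wool=3
After 6 (gather 1 mica): iron=1 mica=1 wool=3
After 7 (gather 3 iron): iron=4 mica=1 wool=3
After 8 (gather 3 iron): iron=7 mica=1 wool=3
After 9 (gather 1 iron): iron=8 mica=1 wool=3
After 10 (gather 2 mica): iron=8 mica=3 wool=3
After 11 (gather 2 mica): iron=8 mica=5 wool=3
After 12 (craft helmet): helmet=1 iron=8 mica=1 wool=3
After 13 (gather 3 wool): helmet=1 iron=8 mica=1 wool=6
After 14 (gather 2 wool): helmet=1 iron=8 mica=1 wool=8
After 15 (gather 1 lead): helmet=1 iron=8 lead=1 mica=1 wool=8
After 16 (consume 6 iron): helmet=1 iron=2 lead=1 mica=1 wool=8
After 17 (gather 3 lead): helmet=1 iron=2 lead=4 mica=1 wool=8
After 18 (gather 1 lead): helmet=1 iron=2 lead=5 mica=1 wool=8
After 19 (consume 4 wool): helmet=1 iron=2 lead=5 mica=1 wool=4
After 20 (craft hammer): hammer=3 helmet=1 iron=2 lead=3 mica=1 wool=4
After 21 (craft thread): helmet=1 lead=3 mica=1 thread=4 wool=4
After 22 (gather 3 iron): helmet=1 iron=3 lead=3 mica=1 thread=4 wool=4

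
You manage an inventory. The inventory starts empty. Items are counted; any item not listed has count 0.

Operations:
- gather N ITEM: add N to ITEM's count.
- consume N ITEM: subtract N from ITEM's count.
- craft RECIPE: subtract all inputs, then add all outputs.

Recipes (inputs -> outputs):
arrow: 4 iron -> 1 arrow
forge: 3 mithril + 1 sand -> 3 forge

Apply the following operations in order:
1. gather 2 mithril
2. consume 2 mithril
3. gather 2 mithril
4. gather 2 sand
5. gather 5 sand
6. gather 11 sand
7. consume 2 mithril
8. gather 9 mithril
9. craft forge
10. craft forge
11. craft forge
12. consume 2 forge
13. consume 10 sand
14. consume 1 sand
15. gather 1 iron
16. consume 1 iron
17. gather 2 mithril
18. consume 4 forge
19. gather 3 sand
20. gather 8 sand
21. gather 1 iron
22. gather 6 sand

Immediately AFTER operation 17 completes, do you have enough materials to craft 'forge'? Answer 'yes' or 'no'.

After 1 (gather 2 mithril): mithril=2
After 2 (consume 2 mithril): (empty)
After 3 (gather 2 mithril): mithril=2
After 4 (gather 2 sand): mithril=2 sand=2
After 5 (gather 5 sand): mithril=2 sand=7
After 6 (gather 11 sand): mithril=2 sand=18
After 7 (consume 2 mithril): sand=18
After 8 (gather 9 mithril): mithril=9 sand=18
After 9 (craft forge): forge=3 mithril=6 sand=17
After 10 (craft forge): forge=6 mithril=3 sand=16
After 11 (craft forge): forge=9 sand=15
After 12 (consume 2 forge): forge=7 sand=15
After 13 (consume 10 sand): forge=7 sand=5
After 14 (consume 1 sand): forge=7 sand=4
After 15 (gather 1 iron): forge=7 iron=1 sand=4
After 16 (consume 1 iron): forge=7 sand=4
After 17 (gather 2 mithril): forge=7 mithril=2 sand=4

Answer: no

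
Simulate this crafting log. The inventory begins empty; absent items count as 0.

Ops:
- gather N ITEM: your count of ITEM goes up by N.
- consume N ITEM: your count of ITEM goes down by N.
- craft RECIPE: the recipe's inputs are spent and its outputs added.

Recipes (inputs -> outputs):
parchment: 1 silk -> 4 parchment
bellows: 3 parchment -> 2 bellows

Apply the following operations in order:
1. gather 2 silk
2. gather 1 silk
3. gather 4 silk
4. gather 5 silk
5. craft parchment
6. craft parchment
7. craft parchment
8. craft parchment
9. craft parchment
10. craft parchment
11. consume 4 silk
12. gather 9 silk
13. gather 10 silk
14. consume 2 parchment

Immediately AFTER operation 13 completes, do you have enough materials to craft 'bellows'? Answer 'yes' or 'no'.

Answer: yes

Derivation:
After 1 (gather 2 silk): silk=2
After 2 (gather 1 silk): silk=3
After 3 (gather 4 silk): silk=7
After 4 (gather 5 silk): silk=12
After 5 (craft parchment): parchment=4 silk=11
After 6 (craft parchment): parchment=8 silk=10
After 7 (craft parchment): parchment=12 silk=9
After 8 (craft parchment): parchment=16 silk=8
After 9 (craft parchment): parchment=20 silk=7
After 10 (craft parchment): parchment=24 silk=6
After 11 (consume 4 silk): parchment=24 silk=2
After 12 (gather 9 silk): parchment=24 silk=11
After 13 (gather 10 silk): parchment=24 silk=21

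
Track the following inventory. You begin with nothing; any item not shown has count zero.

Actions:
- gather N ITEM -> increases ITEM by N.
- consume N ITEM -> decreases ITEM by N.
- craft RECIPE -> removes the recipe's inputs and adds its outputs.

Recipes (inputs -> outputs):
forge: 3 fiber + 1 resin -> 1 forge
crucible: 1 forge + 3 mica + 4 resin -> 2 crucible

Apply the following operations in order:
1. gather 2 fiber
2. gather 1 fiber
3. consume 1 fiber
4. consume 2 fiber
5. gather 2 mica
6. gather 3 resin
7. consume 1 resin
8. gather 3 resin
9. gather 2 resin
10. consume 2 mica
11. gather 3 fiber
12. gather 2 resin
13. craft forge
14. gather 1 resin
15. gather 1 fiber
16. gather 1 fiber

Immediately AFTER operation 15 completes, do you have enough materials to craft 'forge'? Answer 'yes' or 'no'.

After 1 (gather 2 fiber): fiber=2
After 2 (gather 1 fiber): fiber=3
After 3 (consume 1 fiber): fiber=2
After 4 (consume 2 fiber): (empty)
After 5 (gather 2 mica): mica=2
After 6 (gather 3 resin): mica=2 resin=3
After 7 (consume 1 resin): mica=2 resin=2
After 8 (gather 3 resin): mica=2 resin=5
After 9 (gather 2 resin): mica=2 resin=7
After 10 (consume 2 mica): resin=7
After 11 (gather 3 fiber): fiber=3 resin=7
After 12 (gather 2 resin): fiber=3 resin=9
After 13 (craft forge): forge=1 resin=8
After 14 (gather 1 resin): forge=1 resin=9
After 15 (gather 1 fiber): fiber=1 forge=1 resin=9

Answer: no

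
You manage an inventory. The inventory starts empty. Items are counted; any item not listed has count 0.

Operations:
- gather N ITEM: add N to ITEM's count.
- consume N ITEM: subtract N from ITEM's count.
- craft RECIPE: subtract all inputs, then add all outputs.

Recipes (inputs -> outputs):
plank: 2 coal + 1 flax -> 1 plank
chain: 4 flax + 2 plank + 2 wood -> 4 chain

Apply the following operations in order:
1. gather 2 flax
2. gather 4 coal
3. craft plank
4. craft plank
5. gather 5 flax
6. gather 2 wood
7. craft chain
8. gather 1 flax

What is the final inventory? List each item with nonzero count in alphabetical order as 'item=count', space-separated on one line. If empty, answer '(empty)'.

Answer: chain=4 flax=2

Derivation:
After 1 (gather 2 flax): flax=2
After 2 (gather 4 coal): coal=4 flax=2
After 3 (craft plank): coal=2 flax=1 plank=1
After 4 (craft plank): plank=2
After 5 (gather 5 flax): flax=5 plank=2
After 6 (gather 2 wood): flax=5 plank=2 wood=2
After 7 (craft chain): chain=4 flax=1
After 8 (gather 1 flax): chain=4 flax=2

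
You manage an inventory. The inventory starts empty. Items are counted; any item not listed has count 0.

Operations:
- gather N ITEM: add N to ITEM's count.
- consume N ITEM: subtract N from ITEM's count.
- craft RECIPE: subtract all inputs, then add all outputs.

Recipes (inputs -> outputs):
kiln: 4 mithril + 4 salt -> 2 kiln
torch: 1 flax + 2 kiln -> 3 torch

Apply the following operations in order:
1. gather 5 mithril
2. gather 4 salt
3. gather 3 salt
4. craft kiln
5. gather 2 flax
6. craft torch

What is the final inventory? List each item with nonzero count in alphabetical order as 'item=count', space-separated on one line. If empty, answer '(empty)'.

Answer: flax=1 mithril=1 salt=3 torch=3

Derivation:
After 1 (gather 5 mithril): mithril=5
After 2 (gather 4 salt): mithril=5 salt=4
After 3 (gather 3 salt): mithril=5 salt=7
After 4 (craft kiln): kiln=2 mithril=1 salt=3
After 5 (gather 2 flax): flax=2 kiln=2 mithril=1 salt=3
After 6 (craft torch): flax=1 mithril=1 salt=3 torch=3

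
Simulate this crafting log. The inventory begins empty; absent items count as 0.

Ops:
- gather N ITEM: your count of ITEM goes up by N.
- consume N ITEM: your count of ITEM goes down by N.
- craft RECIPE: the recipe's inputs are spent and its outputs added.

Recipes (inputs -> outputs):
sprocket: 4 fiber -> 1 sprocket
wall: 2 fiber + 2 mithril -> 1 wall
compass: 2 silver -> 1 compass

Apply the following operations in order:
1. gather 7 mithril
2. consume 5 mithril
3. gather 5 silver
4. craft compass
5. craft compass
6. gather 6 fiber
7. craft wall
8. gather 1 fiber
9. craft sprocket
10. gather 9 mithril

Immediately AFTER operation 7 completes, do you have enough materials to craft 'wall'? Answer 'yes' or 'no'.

After 1 (gather 7 mithril): mithril=7
After 2 (consume 5 mithril): mithril=2
After 3 (gather 5 silver): mithril=2 silver=5
After 4 (craft compass): compass=1 mithril=2 silver=3
After 5 (craft compass): compass=2 mithril=2 silver=1
After 6 (gather 6 fiber): compass=2 fiber=6 mithril=2 silver=1
After 7 (craft wall): compass=2 fiber=4 silver=1 wall=1

Answer: no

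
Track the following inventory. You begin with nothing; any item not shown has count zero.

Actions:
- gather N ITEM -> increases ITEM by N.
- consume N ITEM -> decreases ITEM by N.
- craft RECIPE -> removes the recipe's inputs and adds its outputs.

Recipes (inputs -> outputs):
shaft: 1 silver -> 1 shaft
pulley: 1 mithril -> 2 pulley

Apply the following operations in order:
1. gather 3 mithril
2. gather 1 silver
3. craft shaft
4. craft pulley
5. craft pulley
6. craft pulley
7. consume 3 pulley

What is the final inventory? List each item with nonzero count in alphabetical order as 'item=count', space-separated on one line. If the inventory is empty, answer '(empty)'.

After 1 (gather 3 mithril): mithril=3
After 2 (gather 1 silver): mithril=3 silver=1
After 3 (craft shaft): mithril=3 shaft=1
After 4 (craft pulley): mithril=2 pulley=2 shaft=1
After 5 (craft pulley): mithril=1 pulley=4 shaft=1
After 6 (craft pulley): pulley=6 shaft=1
After 7 (consume 3 pulley): pulley=3 shaft=1

Answer: pulley=3 shaft=1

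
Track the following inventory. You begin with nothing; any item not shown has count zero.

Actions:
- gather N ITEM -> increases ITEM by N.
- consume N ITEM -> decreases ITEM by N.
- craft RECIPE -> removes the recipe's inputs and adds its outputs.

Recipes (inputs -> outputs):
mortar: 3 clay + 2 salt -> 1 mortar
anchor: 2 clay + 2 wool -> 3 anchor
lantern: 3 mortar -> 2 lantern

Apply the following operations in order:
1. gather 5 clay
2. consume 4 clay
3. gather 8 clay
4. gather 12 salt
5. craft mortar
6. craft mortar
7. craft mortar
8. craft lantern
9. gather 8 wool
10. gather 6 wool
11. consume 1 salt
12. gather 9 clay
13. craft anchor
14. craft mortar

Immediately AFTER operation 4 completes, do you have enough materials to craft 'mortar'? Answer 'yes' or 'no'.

After 1 (gather 5 clay): clay=5
After 2 (consume 4 clay): clay=1
After 3 (gather 8 clay): clay=9
After 4 (gather 12 salt): clay=9 salt=12

Answer: yes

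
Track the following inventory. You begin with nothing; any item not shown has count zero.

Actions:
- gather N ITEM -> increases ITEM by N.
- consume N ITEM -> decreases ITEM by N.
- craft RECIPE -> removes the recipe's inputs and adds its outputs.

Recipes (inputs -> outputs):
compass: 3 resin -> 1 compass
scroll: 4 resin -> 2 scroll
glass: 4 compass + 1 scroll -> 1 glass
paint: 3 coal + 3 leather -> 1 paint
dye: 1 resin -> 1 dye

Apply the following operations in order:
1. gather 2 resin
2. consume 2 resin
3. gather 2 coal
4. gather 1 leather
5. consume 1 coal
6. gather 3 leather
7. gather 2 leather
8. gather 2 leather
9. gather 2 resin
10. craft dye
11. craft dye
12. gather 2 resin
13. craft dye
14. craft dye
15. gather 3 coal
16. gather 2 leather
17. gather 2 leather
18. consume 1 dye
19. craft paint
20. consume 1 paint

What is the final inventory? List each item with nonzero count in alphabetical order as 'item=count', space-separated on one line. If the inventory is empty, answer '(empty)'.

Answer: coal=1 dye=3 leather=9

Derivation:
After 1 (gather 2 resin): resin=2
After 2 (consume 2 resin): (empty)
After 3 (gather 2 coal): coal=2
After 4 (gather 1 leather): coal=2 leather=1
After 5 (consume 1 coal): coal=1 leather=1
After 6 (gather 3 leather): coal=1 leather=4
After 7 (gather 2 leather): coal=1 leather=6
After 8 (gather 2 leather): coal=1 leather=8
After 9 (gather 2 resin): coal=1 leather=8 resin=2
After 10 (craft dye): coal=1 dye=1 leather=8 resin=1
After 11 (craft dye): coal=1 dye=2 leather=8
After 12 (gather 2 resin): coal=1 dye=2 leather=8 resin=2
After 13 (craft dye): coal=1 dye=3 leather=8 resin=1
After 14 (craft dye): coal=1 dye=4 leather=8
After 15 (gather 3 coal): coal=4 dye=4 leather=8
After 16 (gather 2 leather): coal=4 dye=4 leather=10
After 17 (gather 2 leather): coal=4 dye=4 leather=12
After 18 (consume 1 dye): coal=4 dye=3 leather=12
After 19 (craft paint): coal=1 dye=3 leather=9 paint=1
After 20 (consume 1 paint): coal=1 dye=3 leather=9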